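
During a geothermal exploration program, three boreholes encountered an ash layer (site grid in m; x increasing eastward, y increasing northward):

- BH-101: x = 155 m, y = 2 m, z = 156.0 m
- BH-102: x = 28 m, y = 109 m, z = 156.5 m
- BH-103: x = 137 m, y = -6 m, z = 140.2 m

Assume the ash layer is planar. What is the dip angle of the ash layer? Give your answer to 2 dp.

Let the plane be z = a·x + b·y + c.
BH-102−BH-101: −127a + 107b = 0.5;  BH-103−BH-101: −18a − 8b = −15.8.
Solving gives a = 0.57328, b = 0.68511.
Gradient magnitude |∇z| = √(a² + b²) = √(0.32865 + 0.46938) = 0.89333.
True dip = arctan(0.89333) = 41.78°, dipping toward SW (azimuth ≈ 220°).

41.78°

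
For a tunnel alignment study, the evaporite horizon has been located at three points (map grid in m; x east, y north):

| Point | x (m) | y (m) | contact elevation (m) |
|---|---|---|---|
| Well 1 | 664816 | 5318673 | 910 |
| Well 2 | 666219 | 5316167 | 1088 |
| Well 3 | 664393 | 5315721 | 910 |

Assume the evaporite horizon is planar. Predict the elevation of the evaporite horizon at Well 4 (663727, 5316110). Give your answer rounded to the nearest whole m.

Let the plane be z = a·x + b·y + c.
Well 2−Well 1: 1403a − 2506b = 178;  Well 3−Well 1: −423a − 2952b = 0.
Solving gives a = 0.10101632, b = −0.01447490.
Then c = 910 − a·664816 − b·5318673 = 10739.99.
At (663727, 5316110): z = 67047.3 − 76950.2 + 10739.99 = 837.1 m.

837 m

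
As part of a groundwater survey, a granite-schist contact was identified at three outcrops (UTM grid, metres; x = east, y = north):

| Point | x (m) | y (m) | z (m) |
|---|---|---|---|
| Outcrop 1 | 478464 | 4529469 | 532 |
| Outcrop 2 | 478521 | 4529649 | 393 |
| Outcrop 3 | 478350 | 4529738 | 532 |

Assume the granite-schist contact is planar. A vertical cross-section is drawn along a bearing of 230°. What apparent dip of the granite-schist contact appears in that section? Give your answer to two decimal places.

Two edge vectors: Outcrop 1→Outcrop 2 = (57, 180, -139), Outcrop 1→Outcrop 3 = (-114, 269, 0).
Normal n = (Outcrop 1→Outcrop 2) × (Outcrop 1→Outcrop 3) = (37391, 15846, 35853).
So ∂z/∂x = −n_x/n_z = −1.04290 and ∂z/∂y = −n_y/n_z = −0.44197.
Unit vector along 230° is (sin 230°, cos 230°) = (-0.7660, -0.6428).
Slope in that direction = a·(-0.7660) + b·(-0.6428) = 1.08300.
Apparent dip = arctan|1.08300| = 47.28° (true dip is 48.6°, so apparent ≤ true as expected).

47.28°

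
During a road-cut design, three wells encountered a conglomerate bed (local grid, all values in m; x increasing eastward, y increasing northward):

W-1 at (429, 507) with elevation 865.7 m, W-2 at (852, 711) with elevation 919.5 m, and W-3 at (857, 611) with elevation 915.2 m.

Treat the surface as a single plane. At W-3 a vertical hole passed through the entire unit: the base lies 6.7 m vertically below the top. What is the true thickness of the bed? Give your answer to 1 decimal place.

6.7 m

Two edge vectors: W-1→W-2 = (423, 204, 53.8), W-1→W-3 = (428, 104, 49.5).
Normal n = (W-1→W-2) × (W-1→W-3) = (4502.8, 2087.9, -43320).
So ∂z/∂x = −n_x/n_z = 0.10394 and ∂z/∂y = −n_y/n_z = 0.04820.
|∇z| = √(a²+b²) = 0.11457, so dip δ = arctan(0.11457) = 6.54°.
True thickness = vertical thickness × cos δ = 6.7 × cos 6.54° = 6.7 m.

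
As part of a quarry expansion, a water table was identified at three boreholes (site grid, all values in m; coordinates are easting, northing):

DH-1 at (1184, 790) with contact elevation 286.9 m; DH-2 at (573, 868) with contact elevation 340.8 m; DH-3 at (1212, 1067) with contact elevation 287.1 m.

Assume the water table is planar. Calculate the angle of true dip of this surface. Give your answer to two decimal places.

Let the plane be z = a·easting + b·northing + c.
DH-2−DH-1: −611a + 78b = 53.9;  DH-3−DH-1: 28a + 277b = 0.2.
Solving gives a = −0.08700, b = 0.00952.
Gradient magnitude |∇z| = √(a² + b²) = √(0.00757 + 0.00009) = 0.08752.
True dip = arctan(0.08752) = 5.00°, dipping toward E (azimuth ≈ 096°).

5.00°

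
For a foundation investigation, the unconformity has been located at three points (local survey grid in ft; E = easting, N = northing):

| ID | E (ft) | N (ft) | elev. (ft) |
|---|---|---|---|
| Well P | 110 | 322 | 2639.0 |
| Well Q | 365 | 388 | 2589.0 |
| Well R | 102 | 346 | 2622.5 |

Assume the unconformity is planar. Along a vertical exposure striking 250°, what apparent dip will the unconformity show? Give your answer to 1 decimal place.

14.2°

Let the plane be z = a·E + b·N + c.
Well Q−Well P: 255a + 66b = −50;  Well R−Well P: −8a + 24b = −16.5.
Solving gives a = −0.01670, b = −0.69307.
Unit vector along 250° is (sin 250°, cos 250°) = (-0.9397, -0.3420).
Slope in that direction = a·(-0.9397) + b·(-0.3420) = 0.25273.
Apparent dip = arctan|0.25273| = 14.2° (true dip is 34.7°, so apparent ≤ true as expected).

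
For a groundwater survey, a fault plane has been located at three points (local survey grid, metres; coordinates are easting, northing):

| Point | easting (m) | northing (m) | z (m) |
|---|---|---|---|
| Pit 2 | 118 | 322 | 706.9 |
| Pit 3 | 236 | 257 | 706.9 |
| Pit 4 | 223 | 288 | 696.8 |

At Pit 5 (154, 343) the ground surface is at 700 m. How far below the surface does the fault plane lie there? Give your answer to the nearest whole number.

10 m

Two edge vectors: Pit 2→Pit 3 = (118, -65, 0), Pit 2→Pit 4 = (105, -34, -10.1).
Normal n = (Pit 2→Pit 3) × (Pit 2→Pit 4) = (656.5, 1191.8, 2813).
So ∂z/∂easting = −n_x/n_z = −0.23338 and ∂z/∂northing = −n_y/n_z = −0.42368.
Intercept c from Pit 2: 706.9 + 27.54 + 136.42 = 870.86.
At (154, 343): z_contact = −35.9 − 145.3 + 870.86 = 689.6 m.
Depth below ground = 700 − 689.6 = 10 m.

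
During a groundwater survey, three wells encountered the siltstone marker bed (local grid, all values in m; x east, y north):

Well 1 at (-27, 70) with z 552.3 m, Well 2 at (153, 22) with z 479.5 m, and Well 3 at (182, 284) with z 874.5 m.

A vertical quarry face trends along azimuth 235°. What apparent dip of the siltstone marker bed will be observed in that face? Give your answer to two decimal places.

40.79°

Two edge vectors: Well 1→Well 2 = (180, -48, -72.8), Well 1→Well 3 = (209, 214, 322.2).
Normal n = (Well 1→Well 2) × (Well 1→Well 3) = (113.6, -73211.2, 48552).
So ∂z/∂x = −n_x/n_z = −0.00234 and ∂z/∂y = −n_y/n_z = 1.50789.
Unit vector along 235° is (sin 235°, cos 235°) = (-0.8192, -0.5736).
Slope in that direction = a·(-0.8192) + b·(-0.5736) = −0.86298.
Apparent dip = arctan|0.86298| = 40.79° (true dip is 56.4°, so apparent ≤ true as expected).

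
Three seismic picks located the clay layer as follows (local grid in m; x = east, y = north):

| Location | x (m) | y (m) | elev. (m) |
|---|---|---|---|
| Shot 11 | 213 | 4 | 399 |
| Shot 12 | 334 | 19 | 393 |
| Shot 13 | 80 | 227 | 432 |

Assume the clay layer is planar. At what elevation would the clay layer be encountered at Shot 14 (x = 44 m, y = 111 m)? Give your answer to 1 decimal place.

421.5 m

Two edge vectors: Shot 11→Shot 12 = (121, 15, -6), Shot 11→Shot 13 = (-133, 223, 33).
Normal n = (Shot 11→Shot 12) × (Shot 11→Shot 13) = (1833, -3195, 28978).
So ∂z/∂x = −n_x/n_z = −0.06325 and ∂z/∂y = −n_y/n_z = 0.11026.
Intercept c from Shot 11: 399 + 13.47 − 0.44 = 412.03.
At (44, 111): z = −2.8 + 12.2 + 412.03 = 421.5 m.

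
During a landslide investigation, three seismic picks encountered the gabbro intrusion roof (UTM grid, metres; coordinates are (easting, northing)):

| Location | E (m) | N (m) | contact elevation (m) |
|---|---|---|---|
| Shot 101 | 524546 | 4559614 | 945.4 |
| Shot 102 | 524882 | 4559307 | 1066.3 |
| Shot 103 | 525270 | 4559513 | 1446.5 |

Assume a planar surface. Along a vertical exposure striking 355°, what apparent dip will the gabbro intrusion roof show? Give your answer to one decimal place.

Let the plane be z = a·E + b·N + c.
Shot 102−Shot 101: 336a − 307b = 120.9;  Shot 103−Shot 101: 724a − 101b = 501.1.
Solving gives a = 0.75201, b = 0.42923.
Unit vector along 355° is (sin 355°, cos 355°) = (-0.0872, 0.9962).
Slope in that direction = a·(-0.0872) + b·(0.9962) = 0.36206.
Apparent dip = arctan|0.36206| = 19.9° (true dip is 40.9°, so apparent ≤ true as expected).

19.9°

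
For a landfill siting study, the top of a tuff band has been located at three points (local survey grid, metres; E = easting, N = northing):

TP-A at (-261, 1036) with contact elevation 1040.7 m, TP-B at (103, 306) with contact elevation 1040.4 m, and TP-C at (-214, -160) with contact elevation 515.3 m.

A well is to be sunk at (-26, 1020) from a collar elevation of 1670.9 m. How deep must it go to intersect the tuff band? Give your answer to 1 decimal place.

Two edge vectors: TP-A→TP-B = (364, -730, -0.3), TP-A→TP-C = (47, -1196, -525.4).
Normal n = (TP-A→TP-B) × (TP-A→TP-C) = (383183.2, 191231.5, -401034).
So ∂z/∂E = −n_x/n_z = 0.955488 and ∂z/∂N = −n_y/n_z = 0.476846.
Intercept c from TP-A: 1040.7 + 249.38 − 494.01 = 796.07.
At (-26, 1020): z_contact = −24.84 + 486.38 + 796.07 = 1257.61 m.
Depth below ground = 1670.9 − 1257.61 = 413.3 m.

413.3 m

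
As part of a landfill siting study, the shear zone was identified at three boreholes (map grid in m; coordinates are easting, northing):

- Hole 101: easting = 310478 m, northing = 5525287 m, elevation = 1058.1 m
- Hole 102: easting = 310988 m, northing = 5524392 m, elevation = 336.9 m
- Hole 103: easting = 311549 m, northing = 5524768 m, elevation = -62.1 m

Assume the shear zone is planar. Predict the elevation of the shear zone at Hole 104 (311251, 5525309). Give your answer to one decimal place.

Let the plane be z = a·easting + b·northing + c.
Hole 102−Hole 101: 510a − 895b = −721.2;  Hole 103−Hole 101: 1071a − 519b = −1120.2.
Solving gives a = −0.905486305, b = 0.289834620.
Then c = 1058.1 − a·310478 − b·5525287 = −1319227.78.
At (311251, 5525309): z = −281833.5 + 1601425.8 − 1319227.78 = 364.5 m.

364.5 m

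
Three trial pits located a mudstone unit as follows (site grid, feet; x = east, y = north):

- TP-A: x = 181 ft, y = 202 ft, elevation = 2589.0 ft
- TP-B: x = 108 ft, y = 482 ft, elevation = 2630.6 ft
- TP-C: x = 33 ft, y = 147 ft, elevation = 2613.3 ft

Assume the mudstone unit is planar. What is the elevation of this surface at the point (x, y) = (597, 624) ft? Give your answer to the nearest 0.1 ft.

2546.5 ft

Two edge vectors: TP-A→TP-B = (-73, 280, 41.6), TP-A→TP-C = (-148, -55, 24.3).
Normal n = (TP-A→TP-B) × (TP-A→TP-C) = (9092, -4382.9, 45455).
So ∂z/∂x = −n_x/n_z = −0.20002 and ∂z/∂y = −n_y/n_z = 0.09642.
Intercept c from TP-A: 2589 + 36.20 − 19.48 = 2605.73.
At (597, 624): z = −119.4 + 60.2 + 2605.73 = 2546.5 ft.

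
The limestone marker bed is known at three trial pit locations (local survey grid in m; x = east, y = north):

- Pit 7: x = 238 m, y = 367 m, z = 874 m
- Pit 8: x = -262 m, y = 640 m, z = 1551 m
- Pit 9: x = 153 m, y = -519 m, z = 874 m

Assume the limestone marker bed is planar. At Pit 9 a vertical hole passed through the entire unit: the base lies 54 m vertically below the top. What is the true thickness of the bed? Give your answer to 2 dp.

Two edge vectors: Pit 7→Pit 8 = (-500, 273, 677), Pit 7→Pit 9 = (-85, -886, 0).
Normal n = (Pit 7→Pit 8) × (Pit 7→Pit 9) = (599822, -57545, 466205).
So ∂z/∂x = −n_x/n_z = −1.28661 and ∂z/∂y = −n_y/n_z = 0.12343.
|∇z| = √(a²+b²) = 1.29251, so dip δ = arctan(1.29251) = 52.27°.
True thickness = vertical thickness × cos δ = 54 × cos 52.27° = 33.04 m.

33.04 m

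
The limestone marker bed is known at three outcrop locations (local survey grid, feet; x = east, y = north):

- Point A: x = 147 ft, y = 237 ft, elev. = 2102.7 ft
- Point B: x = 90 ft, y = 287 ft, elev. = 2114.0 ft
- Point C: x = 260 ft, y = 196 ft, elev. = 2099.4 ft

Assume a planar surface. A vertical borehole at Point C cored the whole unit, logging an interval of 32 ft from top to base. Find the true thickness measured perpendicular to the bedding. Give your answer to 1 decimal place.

30.3 ft

Two edge vectors: Point A→Point B = (-57, 50, 11.3), Point A→Point C = (113, -41, -3.3).
Normal n = (Point A→Point B) × (Point A→Point C) = (298.3, 1088.8, -3313).
So ∂z/∂x = −n_x/n_z = 0.09004 and ∂z/∂y = −n_y/n_z = 0.32864.
|∇z| = √(a²+b²) = 0.34076, so dip δ = arctan(0.34076) = 18.82°.
True thickness = vertical thickness × cos δ = 32 × cos 18.82° = 30.3 ft.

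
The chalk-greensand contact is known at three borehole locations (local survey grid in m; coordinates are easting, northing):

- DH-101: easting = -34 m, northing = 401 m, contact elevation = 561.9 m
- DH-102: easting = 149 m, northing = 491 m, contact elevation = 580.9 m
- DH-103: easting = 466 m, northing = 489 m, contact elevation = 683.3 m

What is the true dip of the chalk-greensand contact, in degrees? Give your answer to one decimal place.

28.6°

Two edge vectors: DH-101→DH-102 = (183, 90, 19), DH-101→DH-103 = (500, 88, 121.4).
Normal n = (DH-101→DH-102) × (DH-101→DH-103) = (9254, -12716.2, -28896).
So ∂z/∂easting = −n_x/n_z = 0.32025 and ∂z/∂northing = −n_y/n_z = −0.44007.
Gradient magnitude |∇z| = √(a² + b²) = √(0.10256 + 0.19366) = 0.54426.
True dip = arctan(0.54426) = 28.6°, dipping toward NW (azimuth ≈ 324°).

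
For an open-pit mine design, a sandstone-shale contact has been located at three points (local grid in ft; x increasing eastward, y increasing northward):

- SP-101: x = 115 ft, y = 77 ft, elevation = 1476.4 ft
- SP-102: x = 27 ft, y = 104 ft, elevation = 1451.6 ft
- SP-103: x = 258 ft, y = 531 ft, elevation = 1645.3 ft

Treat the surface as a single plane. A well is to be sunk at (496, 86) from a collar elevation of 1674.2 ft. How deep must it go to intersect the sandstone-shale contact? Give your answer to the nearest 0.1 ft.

Let the plane be z = a·x + b·y + c.
SP-102−SP-101: −88a + 27b = −24.8;  SP-103−SP-101: 143a + 454b = 168.9.
Solving gives a = 0.36107, b = 0.25830.
Then c = 1476.4 − a·115 − b·77 = 1414.99.
At (496, 86): z_contact = 179.09 + 22.21 + 1414.99 = 1616.29 ft.
Depth below ground = 1674.2 − 1616.29 = 57.9 ft.

57.9 ft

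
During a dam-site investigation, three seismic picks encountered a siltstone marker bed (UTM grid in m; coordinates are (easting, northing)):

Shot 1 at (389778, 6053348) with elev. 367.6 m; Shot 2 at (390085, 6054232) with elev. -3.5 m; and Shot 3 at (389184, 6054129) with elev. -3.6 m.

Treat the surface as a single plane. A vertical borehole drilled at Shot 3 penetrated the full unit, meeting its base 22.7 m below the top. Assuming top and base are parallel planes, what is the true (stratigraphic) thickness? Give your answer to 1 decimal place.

Two edge vectors: Shot 1→Shot 2 = (307, 884, -371.1), Shot 1→Shot 3 = (-594, 781, -371.2).
Normal n = (Shot 1→Shot 2) × (Shot 1→Shot 3) = (-38311.7, 334391.8, 764863).
So ∂z/∂E = −n_x/n_z = 0.05009 and ∂z/∂N = −n_y/n_z = −0.43719.
|∇z| = √(a²+b²) = 0.44005, so dip δ = arctan(0.44005) = 23.75°.
True thickness = vertical thickness × cos δ = 22.7 × cos 23.75° = 20.8 m.

20.8 m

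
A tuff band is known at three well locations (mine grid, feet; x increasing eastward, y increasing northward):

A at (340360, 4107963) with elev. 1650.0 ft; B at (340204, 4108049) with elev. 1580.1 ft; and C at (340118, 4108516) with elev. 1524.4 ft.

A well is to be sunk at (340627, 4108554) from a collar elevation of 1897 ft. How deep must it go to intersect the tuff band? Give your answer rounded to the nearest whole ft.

158 ft

Let the plane be z = a·x + b·y + c.
B−A: −156a + 86b = −69.9;  C−A: −242a + 553b = −125.6.
Solving gives a = 0.42552402, b = −0.04090992.
Then c = 1650 − a·340360 − b·4107963 = 24875.10.
At (340627, 4108554): z_contact = 144945.0 − 168080.6 + 24875.10 = 1739.4 ft.
Depth below ground = 1897 − 1739.4 = 158 ft.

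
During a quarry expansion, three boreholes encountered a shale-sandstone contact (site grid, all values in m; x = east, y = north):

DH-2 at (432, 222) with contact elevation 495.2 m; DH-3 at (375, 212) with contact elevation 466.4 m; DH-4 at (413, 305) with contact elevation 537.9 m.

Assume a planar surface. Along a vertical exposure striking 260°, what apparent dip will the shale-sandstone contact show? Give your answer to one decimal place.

Let the plane be z = a·x + b·y + c.
DH-3−DH-2: −57a − 10b = −28.8;  DH-4−DH-2: −19a + 83b = 42.7.
Solving gives a = 0.39898, b = 0.60579.
Unit vector along 260° is (sin 260°, cos 260°) = (-0.9848, -0.1736).
Slope in that direction = a·(-0.9848) + b·(-0.1736) = −0.49812.
Apparent dip = arctan|0.49812| = 26.5° (true dip is 36.0°, so apparent ≤ true as expected).

26.5°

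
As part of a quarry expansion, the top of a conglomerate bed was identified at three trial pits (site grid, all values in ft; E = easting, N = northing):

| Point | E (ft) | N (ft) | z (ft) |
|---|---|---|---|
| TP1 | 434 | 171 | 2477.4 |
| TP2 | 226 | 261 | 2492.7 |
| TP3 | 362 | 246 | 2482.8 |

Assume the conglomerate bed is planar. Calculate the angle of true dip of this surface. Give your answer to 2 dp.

4.15°

Let the plane be z = a·E + b·N + c.
TP2−TP1: −208a + 90b = 15.3;  TP3−TP1: −72a + 75b = 5.4.
Solving gives a = −0.07253, b = 0.00237.
Gradient magnitude |∇z| = √(a² + b²) = √(0.00526 + 0.00001) = 0.07257.
True dip = arctan(0.07257) = 4.15°, dipping toward E (azimuth ≈ 092°).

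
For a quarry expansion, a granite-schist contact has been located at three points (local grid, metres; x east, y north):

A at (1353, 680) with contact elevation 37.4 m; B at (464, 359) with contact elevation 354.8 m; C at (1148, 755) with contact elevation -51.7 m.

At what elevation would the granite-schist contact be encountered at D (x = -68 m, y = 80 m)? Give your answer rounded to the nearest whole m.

Two edge vectors: A→B = (-889, -321, 317.4), A→C = (-205, 75, -89.1).
Normal n = (A→B) × (A→C) = (4796.1, -144276.9, -132480).
So ∂z/∂x = −n_x/n_z = 0.03620 and ∂z/∂y = −n_y/n_z = −1.08905.
Intercept c from A: 37.4 − 48.98 + 740.55 = 728.97.
At (-68, 80): z = −2.5 − 87.1 + 728.97 = 639.4 m.

639 m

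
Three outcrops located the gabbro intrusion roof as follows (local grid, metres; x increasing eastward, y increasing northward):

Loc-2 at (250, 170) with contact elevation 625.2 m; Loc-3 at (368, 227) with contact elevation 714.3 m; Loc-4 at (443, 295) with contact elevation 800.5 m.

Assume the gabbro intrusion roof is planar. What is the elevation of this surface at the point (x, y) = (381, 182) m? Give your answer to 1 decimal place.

Let the plane be z = a·x + b·y + c.
Loc-3−Loc-2: 118a + 57b = 89.1;  Loc-4−Loc-2: 193a + 125b = 175.3.
Solving gives a = 0.30552, b = 0.93067.
Then c = 625.2 − a·250 − b·170 = 390.60.
At (381, 182): z = 116.4 + 169.4 + 390.60 = 676.4 m.

676.4 m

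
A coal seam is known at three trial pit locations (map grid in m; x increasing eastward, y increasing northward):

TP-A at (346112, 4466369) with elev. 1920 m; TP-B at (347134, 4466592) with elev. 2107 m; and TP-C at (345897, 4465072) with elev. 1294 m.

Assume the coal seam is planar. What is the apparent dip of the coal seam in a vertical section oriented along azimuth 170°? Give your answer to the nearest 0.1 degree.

Let the plane be z = a·x + b·y + c.
TP-B−TP-A: 1022a + 223b = 187;  TP-C−TP-A: −215a − 1297b = −626.
Solving gives a = 0.08057, b = 0.46930.
Unit vector along 170° is (sin 170°, cos 170°) = (0.1736, -0.9848).
Slope in that direction = a·(0.1736) + b·(-0.9848) = −0.44817.
Apparent dip = arctan|0.44817| = 24.1° (true dip is 25.5°, so apparent ≤ true as expected).

24.1°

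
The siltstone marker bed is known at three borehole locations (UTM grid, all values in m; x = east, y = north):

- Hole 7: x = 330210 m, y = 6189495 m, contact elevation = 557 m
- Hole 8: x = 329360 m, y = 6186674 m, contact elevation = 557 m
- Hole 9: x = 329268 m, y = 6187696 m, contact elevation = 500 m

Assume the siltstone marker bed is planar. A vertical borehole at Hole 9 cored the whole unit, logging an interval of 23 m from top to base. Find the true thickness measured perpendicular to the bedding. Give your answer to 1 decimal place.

Two edge vectors: Hole 7→Hole 8 = (-850, -2821, 0), Hole 7→Hole 9 = (-942, -1799, -57).
Normal n = (Hole 7→Hole 8) × (Hole 7→Hole 9) = (160797, -48450, -1128232).
So ∂z/∂x = −n_x/n_z = 0.14252 and ∂z/∂y = −n_y/n_z = −0.04294.
|∇z| = √(a²+b²) = 0.14885, so dip δ = arctan(0.14885) = 8.47°.
True thickness = vertical thickness × cos δ = 23 × cos 8.47° = 22.7 m.

22.7 m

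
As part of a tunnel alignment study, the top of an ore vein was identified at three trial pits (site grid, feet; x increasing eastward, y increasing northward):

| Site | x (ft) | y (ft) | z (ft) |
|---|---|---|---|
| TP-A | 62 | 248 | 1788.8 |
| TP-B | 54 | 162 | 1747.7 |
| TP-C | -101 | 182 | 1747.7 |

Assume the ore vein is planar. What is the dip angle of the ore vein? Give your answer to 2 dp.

25.46°

Let the plane be z = a·x + b·y + c.
TP-B−TP-A: −8a − 86b = −41.1;  TP-C−TP-A: −163a − 66b = −41.1.
Solving gives a = 0.06093, b = 0.47224.
Gradient magnitude |∇z| = √(a² + b²) = √(0.00371 + 0.22301) = 0.47615.
True dip = arctan(0.47615) = 25.46°, dipping toward S (azimuth ≈ 187°).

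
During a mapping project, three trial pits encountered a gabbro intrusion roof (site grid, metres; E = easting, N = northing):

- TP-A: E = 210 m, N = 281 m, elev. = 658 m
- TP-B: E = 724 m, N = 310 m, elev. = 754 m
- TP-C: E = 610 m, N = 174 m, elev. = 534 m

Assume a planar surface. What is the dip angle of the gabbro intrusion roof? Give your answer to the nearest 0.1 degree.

56.9°

Two edge vectors: TP-A→TP-B = (514, 29, 96), TP-A→TP-C = (400, -107, -124).
Normal n = (TP-A→TP-B) × (TP-A→TP-C) = (6676, 102136, -66598).
So ∂z/∂E = −n_x/n_z = 0.10024 and ∂z/∂N = −n_y/n_z = 1.53362.
Gradient magnitude |∇z| = √(a² + b²) = √(0.01005 + 2.35199) = 1.53689.
True dip = arctan(1.53689) = 56.9°, dipping toward S (azimuth ≈ 184°).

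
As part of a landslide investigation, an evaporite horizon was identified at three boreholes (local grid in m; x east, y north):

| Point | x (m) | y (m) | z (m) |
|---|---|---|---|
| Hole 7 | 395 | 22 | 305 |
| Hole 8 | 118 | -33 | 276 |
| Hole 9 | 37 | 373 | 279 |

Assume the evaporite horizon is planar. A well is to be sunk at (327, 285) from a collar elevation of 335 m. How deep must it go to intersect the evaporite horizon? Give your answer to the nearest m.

Let the plane be z = a·x + b·y + c.
Hole 8−Hole 7: −277a − 55b = −29;  Hole 9−Hole 7: −358a + 351b = −26.
Solving gives a = 0.09929, b = 0.02720.
Then c = 305 − a·395 − b·22 = 265.18.
At (327, 285): z_contact = 32.5 + 7.8 + 265.18 = 305.4 m.
Depth below ground = 335 − 305.4 = 30 m.

30 m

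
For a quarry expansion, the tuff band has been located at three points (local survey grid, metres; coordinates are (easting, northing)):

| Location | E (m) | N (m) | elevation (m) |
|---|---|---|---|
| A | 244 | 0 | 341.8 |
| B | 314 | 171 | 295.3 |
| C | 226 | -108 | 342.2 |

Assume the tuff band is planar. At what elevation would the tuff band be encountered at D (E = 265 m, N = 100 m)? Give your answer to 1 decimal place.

Let the plane be z = a·E + b·N + c.
B−A: 70a + 171b = −46.5;  C−A: −18a − 108b = 0.4.
Solving gives a = −1.10522, b = 0.18050.
Then c = 341.8 − a·244 − b·0 = 611.47.
At (265, 100): z = −292.9 + 18.0 + 611.47 = 336.6 m.

336.6 m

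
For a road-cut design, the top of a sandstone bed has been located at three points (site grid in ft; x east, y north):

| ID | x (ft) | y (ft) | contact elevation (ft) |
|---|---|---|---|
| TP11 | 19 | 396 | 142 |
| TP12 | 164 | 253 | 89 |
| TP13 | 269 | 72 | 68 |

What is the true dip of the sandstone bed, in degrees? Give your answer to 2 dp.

32.14°

Let the plane be z = a·x + b·y + c.
TP12−TP11: 145a − 143b = −53;  TP13−TP11: 250a − 324b = −74.
Solving gives a = −0.58682, b = −0.22440.
Gradient magnitude |∇z| = √(a² + b²) = √(0.34436 + 0.05035) = 0.62826.
True dip = arctan(0.62826) = 32.14°, dipping toward ENE (azimuth ≈ 069°).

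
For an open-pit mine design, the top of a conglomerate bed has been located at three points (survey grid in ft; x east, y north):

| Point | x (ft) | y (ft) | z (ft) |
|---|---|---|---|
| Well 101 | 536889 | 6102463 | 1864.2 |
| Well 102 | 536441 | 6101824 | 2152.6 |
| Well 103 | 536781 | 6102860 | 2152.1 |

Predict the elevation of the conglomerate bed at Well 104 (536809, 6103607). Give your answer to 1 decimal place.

Two edge vectors: Well 101→Well 102 = (-448, -639, 288.4), Well 101→Well 103 = (-108, 397, 287.9).
Normal n = (Well 101→Well 102) × (Well 101→Well 103) = (-298462.9, 97832, -246868).
So ∂z/∂x = −n_x/n_z = −1.208997926 and ∂z/∂y = −n_y/n_z = 0.396292756.
Intercept c from Well 101: 1864.2 + 649097.69 − 2418361.88 = −1767399.99.
At (536809, 6103607): z = −649001.0 + 2418815.2 − 1767399.99 = 2414.3 ft.

2414.3 ft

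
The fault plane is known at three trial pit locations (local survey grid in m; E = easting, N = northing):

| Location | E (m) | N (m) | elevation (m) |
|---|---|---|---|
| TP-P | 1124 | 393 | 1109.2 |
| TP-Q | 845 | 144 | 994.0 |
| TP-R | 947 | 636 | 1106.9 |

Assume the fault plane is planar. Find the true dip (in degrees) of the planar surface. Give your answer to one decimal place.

17.2°

Two edge vectors: TP-P→TP-Q = (-279, -249, -115.2), TP-P→TP-R = (-177, 243, -2.3).
Normal n = (TP-P→TP-Q) × (TP-P→TP-R) = (28566.3, 19748.7, -111870).
So ∂z/∂E = −n_x/n_z = 0.25535 and ∂z/∂N = −n_y/n_z = 0.17653.
Gradient magnitude |∇z| = √(a² + b²) = √(0.06520 + 0.03116) = 0.31043.
True dip = arctan(0.31043) = 17.2°, dipping toward SW (azimuth ≈ 235°).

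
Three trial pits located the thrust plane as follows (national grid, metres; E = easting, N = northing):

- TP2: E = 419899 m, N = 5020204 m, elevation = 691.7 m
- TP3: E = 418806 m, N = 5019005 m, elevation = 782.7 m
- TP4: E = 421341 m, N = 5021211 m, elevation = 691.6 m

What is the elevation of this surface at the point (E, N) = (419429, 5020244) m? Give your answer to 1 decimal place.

Let the plane be z = a·E + b·N + c.
TP3−TP2: −1093a − 1199b = 91;  TP4−TP2: 1442a + 1007b = −0.1.
Solving gives a = 0.145656661, b = −0.208676173.
Then c = 691.7 − a·419899 − b·5020204 = 987127.57.
At (419429, 5020244): z = 61092.6 − 1047605.3 + 987127.57 = 614.9 m.

614.9 m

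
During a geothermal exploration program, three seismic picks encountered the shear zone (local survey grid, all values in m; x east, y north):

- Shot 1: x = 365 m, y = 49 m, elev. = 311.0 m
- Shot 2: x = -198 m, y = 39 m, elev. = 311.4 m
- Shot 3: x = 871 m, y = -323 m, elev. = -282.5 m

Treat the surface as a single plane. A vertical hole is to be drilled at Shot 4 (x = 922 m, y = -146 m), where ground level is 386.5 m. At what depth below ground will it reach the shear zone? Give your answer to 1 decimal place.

394.9 m

Let the plane be z = a·x + b·y + c.
Shot 2−Shot 1: −563a − 10b = 0.4;  Shot 3−Shot 1: 506a − 372b = −593.5.
Solving gives a = −0.02836, b = 1.55685.
Then c = 311 − a·365 − b·49 = 245.07.
At (922, -146): z_contact = −26.15 − 227.30 + 245.07 = -8.38 m.
Depth below ground = 386.5 − (-8.38) = 394.9 m.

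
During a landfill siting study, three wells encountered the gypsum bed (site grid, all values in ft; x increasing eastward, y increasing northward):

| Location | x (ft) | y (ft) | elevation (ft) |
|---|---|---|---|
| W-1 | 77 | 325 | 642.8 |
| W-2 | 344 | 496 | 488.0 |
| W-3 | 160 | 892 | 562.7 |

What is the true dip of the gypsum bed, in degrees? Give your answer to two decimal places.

28.52°

Two edge vectors: W-1→W-2 = (267, 171, -154.8), W-1→W-3 = (83, 567, -80.1).
Normal n = (W-1→W-2) × (W-1→W-3) = (74074.5, 8538.3, 137196).
So ∂z/∂x = −n_x/n_z = −0.53992 and ∂z/∂y = −n_y/n_z = −0.06223.
Gradient magnitude |∇z| = √(a² + b²) = √(0.29151 + 0.00387) = 0.54349.
True dip = arctan(0.54349) = 28.52°, dipping toward E (azimuth ≈ 083°).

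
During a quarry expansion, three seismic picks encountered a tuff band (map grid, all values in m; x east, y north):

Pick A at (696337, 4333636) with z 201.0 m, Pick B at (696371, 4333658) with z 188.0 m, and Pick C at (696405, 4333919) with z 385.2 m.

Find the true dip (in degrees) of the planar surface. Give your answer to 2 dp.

52.34°

Let the plane be z = a·x + b·y + c.
Pick B−Pick A: 34a + 22b = −13;  Pick C−Pick A: 68a + 283b = 184.2.
Solving gives a = −0.95144, b = 0.87950.
Gradient magnitude |∇z| = √(a² + b²) = √(0.90524 + 0.77352) = 1.29567.
True dip = arctan(1.29567) = 52.34°, dipping toward SE (azimuth ≈ 133°).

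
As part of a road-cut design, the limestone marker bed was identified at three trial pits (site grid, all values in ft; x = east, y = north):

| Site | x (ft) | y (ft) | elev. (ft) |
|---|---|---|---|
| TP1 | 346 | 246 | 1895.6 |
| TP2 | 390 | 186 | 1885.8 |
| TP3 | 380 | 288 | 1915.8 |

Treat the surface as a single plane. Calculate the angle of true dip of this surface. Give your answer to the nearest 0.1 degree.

Two edge vectors: TP1→TP2 = (44, -60, -9.8), TP1→TP3 = (34, 42, 20.2).
Normal n = (TP1→TP2) × (TP1→TP3) = (-800.4, -1222, 3888).
So ∂z/∂x = −n_x/n_z = 0.20586 and ∂z/∂y = −n_y/n_z = 0.31430.
Gradient magnitude |∇z| = √(a² + b²) = √(0.04238 + 0.09878) = 0.37572.
True dip = arctan(0.37572) = 20.6°, dipping toward SSW (azimuth ≈ 213°).

20.6°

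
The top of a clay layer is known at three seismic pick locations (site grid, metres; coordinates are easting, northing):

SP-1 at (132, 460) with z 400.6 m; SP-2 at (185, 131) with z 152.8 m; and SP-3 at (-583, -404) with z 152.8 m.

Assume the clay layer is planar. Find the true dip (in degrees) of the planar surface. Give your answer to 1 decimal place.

39.5°

Let the plane be z = a·easting + b·northing + c.
SP-2−SP-1: 53a − 329b = −247.8;  SP-3−SP-1: −715a − 864b = −247.8.
Solving gives a = −0.47174, b = 0.67720.
Gradient magnitude |∇z| = √(a² + b²) = √(0.22254 + 0.45859) = 0.82531.
True dip = arctan(0.82531) = 39.5°, dipping toward SE (azimuth ≈ 145°).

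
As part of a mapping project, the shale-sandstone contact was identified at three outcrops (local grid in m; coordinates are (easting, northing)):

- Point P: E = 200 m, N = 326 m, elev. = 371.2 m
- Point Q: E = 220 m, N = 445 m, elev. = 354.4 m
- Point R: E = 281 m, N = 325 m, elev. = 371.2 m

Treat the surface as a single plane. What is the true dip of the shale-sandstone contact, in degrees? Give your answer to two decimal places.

8.02°

Two edge vectors: Point P→Point Q = (20, 119, -16.8), Point P→Point R = (81, -1, 0).
Normal n = (Point P→Point Q) × (Point P→Point R) = (-16.8, -1360.8, -9659).
So ∂z/∂E = −n_x/n_z = −0.00174 and ∂z/∂N = −n_y/n_z = −0.14088.
Gradient magnitude |∇z| = √(a² + b²) = √(0.00000 + 0.01985) = 0.14089.
True dip = arctan(0.14089) = 8.02°, dipping toward N (azimuth ≈ 001°).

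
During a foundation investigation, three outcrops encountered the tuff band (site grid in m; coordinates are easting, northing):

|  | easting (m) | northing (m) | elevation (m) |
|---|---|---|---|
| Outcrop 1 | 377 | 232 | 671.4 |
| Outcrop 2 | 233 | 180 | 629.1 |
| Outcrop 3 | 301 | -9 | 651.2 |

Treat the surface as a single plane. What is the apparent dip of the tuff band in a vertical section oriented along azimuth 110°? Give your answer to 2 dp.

Two edge vectors: Outcrop 1→Outcrop 2 = (-144, -52, -42.3), Outcrop 1→Outcrop 3 = (-76, -241, -20.2).
Normal n = (Outcrop 1→Outcrop 2) × (Outcrop 1→Outcrop 3) = (-9143.9, 306, 30752).
So ∂z/∂easting = −n_x/n_z = 0.29734 and ∂z/∂northing = −n_y/n_z = −0.00995.
Unit vector along 110° is (sin 110°, cos 110°) = (0.9397, -0.3420).
Slope in that direction = a·(0.9397) + b·(-0.3420) = 0.28281.
Apparent dip = arctan|0.28281| = 15.79° (true dip is 16.6°, so apparent ≤ true as expected).

15.79°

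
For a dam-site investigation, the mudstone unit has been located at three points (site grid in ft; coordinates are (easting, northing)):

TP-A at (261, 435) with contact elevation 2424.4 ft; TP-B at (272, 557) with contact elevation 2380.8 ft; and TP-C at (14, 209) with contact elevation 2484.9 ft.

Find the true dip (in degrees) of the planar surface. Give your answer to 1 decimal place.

20.6°

Two edge vectors: TP-A→TP-B = (11, 122, -43.6), TP-A→TP-C = (-247, -226, 60.5).
Normal n = (TP-A→TP-B) × (TP-A→TP-C) = (-2472.6, 10103.7, 27648).
So ∂z/∂E = −n_x/n_z = 0.08943 and ∂z/∂N = −n_y/n_z = −0.36544.
Gradient magnitude |∇z| = √(a² + b²) = √(0.00800 + 0.13355) = 0.37622.
True dip = arctan(0.37622) = 20.6°, dipping toward NNW (azimuth ≈ 346°).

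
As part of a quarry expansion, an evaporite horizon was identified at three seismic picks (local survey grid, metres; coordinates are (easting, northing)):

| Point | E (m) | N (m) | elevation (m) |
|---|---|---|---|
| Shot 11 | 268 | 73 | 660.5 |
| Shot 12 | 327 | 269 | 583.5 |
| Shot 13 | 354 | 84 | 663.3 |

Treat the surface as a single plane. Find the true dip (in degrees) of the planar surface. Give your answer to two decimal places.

23.15°

Let the plane be z = a·E + b·N + c.
Shot 12−Shot 11: 59a + 196b = −77;  Shot 13−Shot 11: 86a + 11b = 2.8.
Solving gives a = 0.08612, b = −0.41878.
Gradient magnitude |∇z| = √(a² + b²) = √(0.00742 + 0.17538) = 0.42755.
True dip = arctan(0.42755) = 23.15°, dipping toward NNW (azimuth ≈ 348°).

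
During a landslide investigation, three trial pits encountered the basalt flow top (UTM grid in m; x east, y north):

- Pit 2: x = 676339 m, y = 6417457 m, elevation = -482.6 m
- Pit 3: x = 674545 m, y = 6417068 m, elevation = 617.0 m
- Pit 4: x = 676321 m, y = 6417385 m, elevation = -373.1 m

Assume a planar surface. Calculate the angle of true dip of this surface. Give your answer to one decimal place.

55.9°

Let the plane be z = a·x + b·y + c.
Pit 3−Pit 2: −1794a − 389b = 1099.6;  Pit 4−Pit 2: −18a − 72b = 109.5.
Solving gives a = −0.29939, b = −1.44598.
Gradient magnitude |∇z| = √(a² + b²) = √(0.08964 + 2.09087) = 1.47665.
True dip = arctan(1.47665) = 55.9°, dipping toward NNE (azimuth ≈ 012°).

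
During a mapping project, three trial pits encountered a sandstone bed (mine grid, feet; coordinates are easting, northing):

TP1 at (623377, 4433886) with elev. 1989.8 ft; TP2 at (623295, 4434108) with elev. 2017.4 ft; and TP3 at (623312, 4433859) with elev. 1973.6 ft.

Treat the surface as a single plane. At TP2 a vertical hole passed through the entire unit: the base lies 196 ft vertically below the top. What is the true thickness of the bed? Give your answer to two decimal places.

Two edge vectors: TP1→TP2 = (-82, 222, 27.6), TP1→TP3 = (-65, -27, -16.2).
Normal n = (TP1→TP2) × (TP1→TP3) = (-2851.2, -3122.4, 16644).
So ∂z/∂easting = −n_x/n_z = 0.17130 and ∂z/∂northing = −n_y/n_z = 0.18760.
|∇z| = √(a²+b²) = 0.25404, so dip δ = arctan(0.25404) = 14.25°.
True thickness = vertical thickness × cos δ = 196 × cos 14.25° = 189.97 ft.

189.97 ft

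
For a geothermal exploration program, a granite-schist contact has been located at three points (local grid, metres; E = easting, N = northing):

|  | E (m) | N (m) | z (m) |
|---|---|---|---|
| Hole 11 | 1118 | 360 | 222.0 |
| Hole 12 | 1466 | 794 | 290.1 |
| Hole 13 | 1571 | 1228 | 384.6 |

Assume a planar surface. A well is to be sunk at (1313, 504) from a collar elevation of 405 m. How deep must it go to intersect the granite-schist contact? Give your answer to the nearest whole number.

Let the plane be z = a·E + b·N + c.
Hole 12−Hole 11: 348a + 434b = 68.1;  Hole 13−Hole 11: 453a + 868b = 162.6.
Solving gives a = −0.10864, b = 0.24403.
Then c = 222 − a·1118 − b·360 = 255.61.
At (1313, 504): z_contact = −142.6 + 123.0 + 255.61 = 236.0 m.
Depth below ground = 405 − 236.0 = 169 m.

169 m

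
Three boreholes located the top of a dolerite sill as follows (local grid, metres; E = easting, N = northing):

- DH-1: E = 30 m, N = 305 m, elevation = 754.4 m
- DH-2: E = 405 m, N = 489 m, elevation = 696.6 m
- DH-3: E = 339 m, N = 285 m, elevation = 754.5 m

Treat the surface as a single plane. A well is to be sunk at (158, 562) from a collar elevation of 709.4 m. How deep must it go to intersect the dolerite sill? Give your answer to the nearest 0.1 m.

Two edge vectors: DH-1→DH-2 = (375, 184, -57.8), DH-1→DH-3 = (309, -20, 0.1).
Normal n = (DH-1→DH-2) × (DH-1→DH-3) = (-1137.6, -17897.7, -64356).
So ∂z/∂E = −n_x/n_z = −0.01768 and ∂z/∂N = −n_y/n_z = −0.27810.
Intercept c from DH-1: 754.4 + 0.53 + 84.82 = 839.75.
At (158, 562): z_contact = −2.79 − 156.29 + 839.75 = 680.66 m.
Depth below ground = 709.4 − 680.66 = 28.7 m.

28.7 m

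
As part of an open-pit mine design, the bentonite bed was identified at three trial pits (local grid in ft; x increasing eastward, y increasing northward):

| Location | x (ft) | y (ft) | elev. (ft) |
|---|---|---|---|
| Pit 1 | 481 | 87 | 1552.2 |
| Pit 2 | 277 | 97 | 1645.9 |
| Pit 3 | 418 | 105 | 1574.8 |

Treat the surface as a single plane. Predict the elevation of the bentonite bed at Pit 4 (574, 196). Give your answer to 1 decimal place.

1461.2 ft

Two edge vectors: Pit 1→Pit 2 = (-204, 10, 93.7), Pit 1→Pit 3 = (-63, 18, 22.6).
Normal n = (Pit 1→Pit 2) × (Pit 1→Pit 3) = (-1460.6, -1292.7, -3042).
So ∂z/∂x = −n_x/n_z = −0.48014 and ∂z/∂y = −n_y/n_z = −0.42495.
Intercept c from Pit 1: 1552.2 + 230.95 + 36.97 = 1820.12.
At (574, 196): z = −275.6 − 83.3 + 1820.12 = 1461.2 ft.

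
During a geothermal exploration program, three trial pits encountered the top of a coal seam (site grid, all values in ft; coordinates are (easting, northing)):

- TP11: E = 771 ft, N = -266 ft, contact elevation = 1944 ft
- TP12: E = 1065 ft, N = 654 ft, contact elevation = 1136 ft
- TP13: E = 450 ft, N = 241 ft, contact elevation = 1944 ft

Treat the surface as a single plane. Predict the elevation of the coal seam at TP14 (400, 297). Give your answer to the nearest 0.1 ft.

Two edge vectors: TP11→TP12 = (294, 920, -808), TP11→TP13 = (-321, 507, 0).
Normal n = (TP11→TP12) × (TP11→TP13) = (409656, 259368, 444378).
So ∂z/∂E = −n_x/n_z = −0.921864 and ∂z/∂N = −n_y/n_z = −0.583665.
Intercept c from TP11: 1944 + 710.76 − 155.25 = 2499.50.
At (400, 297): z = −368.7 − 173.3 + 2499.50 = 1957.4 ft.

1957.4 ft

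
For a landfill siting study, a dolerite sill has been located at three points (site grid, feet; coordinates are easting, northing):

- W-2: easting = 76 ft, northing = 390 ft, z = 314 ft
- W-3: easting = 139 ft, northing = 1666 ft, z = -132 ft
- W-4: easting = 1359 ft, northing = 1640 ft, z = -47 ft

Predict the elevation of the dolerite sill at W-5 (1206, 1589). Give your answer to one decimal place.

-38.5 ft

Two edge vectors: W-2→W-3 = (63, 1276, -446), W-2→W-4 = (1283, 1250, -361).
Normal n = (W-2→W-3) × (W-2→W-4) = (96864, -549475, -1558358).
So ∂z/∂easting = −n_x/n_z = 0.062158 and ∂z/∂northing = −n_y/n_z = −0.352599.
Intercept c from W-2: 314 − 4.72 + 137.51 = 446.79.
At (1206, 1589): z = 75.0 − 560.3 + 446.79 = -38.5 ft.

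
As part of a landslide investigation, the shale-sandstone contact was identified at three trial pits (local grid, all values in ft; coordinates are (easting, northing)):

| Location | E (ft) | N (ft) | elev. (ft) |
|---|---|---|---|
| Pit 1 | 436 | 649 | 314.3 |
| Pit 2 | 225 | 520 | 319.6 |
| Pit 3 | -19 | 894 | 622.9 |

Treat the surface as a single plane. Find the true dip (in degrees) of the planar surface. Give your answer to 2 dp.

Let the plane be z = a·E + b·N + c.
Pit 2−Pit 1: −211a − 129b = 5.3;  Pit 3−Pit 1: −455a + 245b = 308.6.
Solving gives a = −0.37239, b = 0.56801.
Gradient magnitude |∇z| = √(a² + b²) = √(0.13867 + 0.32264) = 0.67920.
True dip = arctan(0.67920) = 34.18°, dipping toward SSE (azimuth ≈ 147°).

34.18°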